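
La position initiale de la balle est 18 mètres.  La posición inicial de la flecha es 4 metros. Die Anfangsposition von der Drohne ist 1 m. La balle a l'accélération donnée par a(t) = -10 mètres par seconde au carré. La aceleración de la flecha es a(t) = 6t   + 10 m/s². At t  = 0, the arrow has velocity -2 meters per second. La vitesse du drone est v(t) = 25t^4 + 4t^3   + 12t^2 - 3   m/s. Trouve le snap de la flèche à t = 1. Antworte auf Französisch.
En partant de l'accélération a(t) = 6·t + 10, nous prenons 2 dérivées. La dérivée de l'accélération donne le jerk: j(t) = 6. En prenant d/dt de j(t), nous trouvons s(t) = 0. En utilisant s(t) = 0 et en substituant t = 1, nous trouvons s = 0.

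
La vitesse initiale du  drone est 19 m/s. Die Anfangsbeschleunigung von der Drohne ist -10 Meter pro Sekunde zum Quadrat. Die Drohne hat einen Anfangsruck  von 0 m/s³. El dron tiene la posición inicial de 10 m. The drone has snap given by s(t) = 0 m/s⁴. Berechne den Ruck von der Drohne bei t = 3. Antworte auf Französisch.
Pour résoudre ceci, nous devons prendre 1 intégrale de notre équation du snap s(t) = 0. En intégrant le snap et en utilisant la condition initiale j(0) = 0, nous obtenons j(t) = 0. De l'équation du jerk j(t) = 0, nous substituons t = 3 pour obtenir j = 0.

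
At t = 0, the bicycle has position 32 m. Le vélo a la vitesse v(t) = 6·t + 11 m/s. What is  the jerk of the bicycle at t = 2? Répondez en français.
En partant de la vitesse v(t) = 6·t + 11, nous prenons 2 dérivées. En prenant d/dt de v(t), nous trouvons a(t) = 6. En prenant d/dt de a(t), nous trouvons j(t) = 0. En utilisant j(t) = 0 et en substituant t = 2, nous trouvons j = 0.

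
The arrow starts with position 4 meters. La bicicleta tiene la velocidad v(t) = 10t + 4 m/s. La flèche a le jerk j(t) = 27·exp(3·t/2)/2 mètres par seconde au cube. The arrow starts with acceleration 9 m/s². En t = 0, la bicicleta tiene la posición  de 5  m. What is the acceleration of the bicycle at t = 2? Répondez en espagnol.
Para resolver esto, necesitamos tomar 1 derivada de nuestra ecuación de la velocidad v(t) = 10·t + 4. Tomando d/dt de v(t), encontramos a(t) = 10. Tenemos la aceleración a(t) = 10. Sustituyendo t = 2: a(2) = 10.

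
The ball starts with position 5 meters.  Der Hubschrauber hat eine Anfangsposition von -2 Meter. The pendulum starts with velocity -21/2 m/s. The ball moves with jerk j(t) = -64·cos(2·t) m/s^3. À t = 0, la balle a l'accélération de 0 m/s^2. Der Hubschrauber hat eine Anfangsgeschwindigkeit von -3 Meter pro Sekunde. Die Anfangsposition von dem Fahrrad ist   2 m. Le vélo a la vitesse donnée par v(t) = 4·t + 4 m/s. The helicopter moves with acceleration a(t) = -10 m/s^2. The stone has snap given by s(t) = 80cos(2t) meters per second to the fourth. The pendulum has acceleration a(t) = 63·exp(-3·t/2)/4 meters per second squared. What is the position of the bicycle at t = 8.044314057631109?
Starting from velocity v(t) = 4·t + 4, we take 1 integral. Integrating velocity and using the initial condition x(0) = 2, we get x(t) = 2·t^2 + 4·t + 2. We have position x(t) = 2·t^2 + 4·t + 2. Substituting t = 8.044314057631109: x(8.044314057631109) = 163.599233546127.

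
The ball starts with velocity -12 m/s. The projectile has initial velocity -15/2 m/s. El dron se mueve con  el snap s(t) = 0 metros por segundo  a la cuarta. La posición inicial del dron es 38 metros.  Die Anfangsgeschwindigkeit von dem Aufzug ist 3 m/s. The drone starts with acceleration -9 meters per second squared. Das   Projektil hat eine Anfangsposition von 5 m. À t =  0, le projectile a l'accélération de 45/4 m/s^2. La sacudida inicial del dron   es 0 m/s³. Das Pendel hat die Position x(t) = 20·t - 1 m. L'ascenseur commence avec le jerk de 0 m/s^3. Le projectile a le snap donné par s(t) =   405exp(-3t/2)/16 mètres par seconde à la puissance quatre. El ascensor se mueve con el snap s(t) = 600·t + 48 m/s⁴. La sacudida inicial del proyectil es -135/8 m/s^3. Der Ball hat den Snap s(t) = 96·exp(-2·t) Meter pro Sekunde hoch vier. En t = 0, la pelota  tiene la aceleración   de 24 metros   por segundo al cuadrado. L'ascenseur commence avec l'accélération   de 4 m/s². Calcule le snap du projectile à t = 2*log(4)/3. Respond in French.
En utilisant s(t) = 405·exp(-3·t/2)/16 et en substituant t = 2*log(4)/3, nous trouvons s = 405/64.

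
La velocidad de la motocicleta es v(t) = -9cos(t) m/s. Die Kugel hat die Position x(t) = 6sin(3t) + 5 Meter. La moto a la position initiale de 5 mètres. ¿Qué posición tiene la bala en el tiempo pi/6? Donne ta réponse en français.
De l'équation de la position x(t) = 6·sin(3·t) + 5, nous substituons t = pi/6 pour obtenir x = 11.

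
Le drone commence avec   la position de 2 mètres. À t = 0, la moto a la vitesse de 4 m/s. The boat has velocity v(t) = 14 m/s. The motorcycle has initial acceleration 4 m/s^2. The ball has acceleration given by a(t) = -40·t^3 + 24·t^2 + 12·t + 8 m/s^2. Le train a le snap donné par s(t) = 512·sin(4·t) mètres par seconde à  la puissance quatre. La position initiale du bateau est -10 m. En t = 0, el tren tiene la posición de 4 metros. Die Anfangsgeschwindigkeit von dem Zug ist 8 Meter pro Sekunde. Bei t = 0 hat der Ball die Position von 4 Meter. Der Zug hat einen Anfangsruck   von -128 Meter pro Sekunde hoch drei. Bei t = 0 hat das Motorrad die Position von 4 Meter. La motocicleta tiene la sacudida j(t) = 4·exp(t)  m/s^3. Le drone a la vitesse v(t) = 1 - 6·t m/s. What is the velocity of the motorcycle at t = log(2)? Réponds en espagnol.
Partiendo de la sacudida j(t) = 4·exp(t), tomamos 2 integrales. Integrando la sacudida y usando la condición inicial a(0) = 4, obtenemos a(t) = 4·exp(t). La integral de la aceleración es la velocidad. Usando v(0) = 4, obtenemos v(t) = 4·exp(t). De la ecuación de la velocidad v(t) = 4·exp(t), sustituimos t = log(2) para obtener v = 8.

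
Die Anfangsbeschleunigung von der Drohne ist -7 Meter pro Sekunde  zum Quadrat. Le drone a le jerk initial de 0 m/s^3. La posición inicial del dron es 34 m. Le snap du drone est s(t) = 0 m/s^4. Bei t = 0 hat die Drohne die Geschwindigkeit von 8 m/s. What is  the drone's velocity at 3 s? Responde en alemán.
Wir müssen die Stammfunktion unserer Gleichung für den Snap s(t) = 0 3-mal finden. Das Integral von dem Snap ist der Ruck. Mit j(0) = 0 erhalten wir j(t) = 0. Die Stammfunktion von dem Ruck ist die Beschleunigung. Mit a(0) = -7 erhalten wir a(t) = -7. Das Integral von der Beschleunigung, mit v(0) = 8, ergibt die Geschwindigkeit: v(t) = 8 - 7·t. Wir haben die Geschwindigkeit v(t) = 8 - 7·t. Durch Einsetzen von t = 3: v(3) = -13.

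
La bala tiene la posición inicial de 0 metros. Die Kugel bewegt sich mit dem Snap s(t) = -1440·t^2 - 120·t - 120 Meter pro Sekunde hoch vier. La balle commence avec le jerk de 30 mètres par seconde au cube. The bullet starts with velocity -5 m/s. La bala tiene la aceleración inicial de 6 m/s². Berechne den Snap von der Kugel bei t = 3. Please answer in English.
Using s(t) = -1440·t^2 - 120·t - 120 and substituting t = 3, we find s = -13440.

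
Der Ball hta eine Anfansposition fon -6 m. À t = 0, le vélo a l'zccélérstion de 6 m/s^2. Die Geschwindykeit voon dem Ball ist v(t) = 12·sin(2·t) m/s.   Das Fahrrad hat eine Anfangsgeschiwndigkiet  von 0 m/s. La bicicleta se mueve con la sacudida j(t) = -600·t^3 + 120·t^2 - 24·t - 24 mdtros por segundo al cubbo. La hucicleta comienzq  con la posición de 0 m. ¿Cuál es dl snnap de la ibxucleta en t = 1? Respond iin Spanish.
Partiendo de la sacudida j(t) = -600·t^3 + 120·t^2 - 24·t - 24, tomamos 1 derivada. La derivada de la sacudida da el snap: s(t) = -1800·t^2 + 240·t - 24. Tenemos el snap s(t) = -1800·t^2 + 240·t - 24. Sustituyendo t = 1: s(1) = -1584.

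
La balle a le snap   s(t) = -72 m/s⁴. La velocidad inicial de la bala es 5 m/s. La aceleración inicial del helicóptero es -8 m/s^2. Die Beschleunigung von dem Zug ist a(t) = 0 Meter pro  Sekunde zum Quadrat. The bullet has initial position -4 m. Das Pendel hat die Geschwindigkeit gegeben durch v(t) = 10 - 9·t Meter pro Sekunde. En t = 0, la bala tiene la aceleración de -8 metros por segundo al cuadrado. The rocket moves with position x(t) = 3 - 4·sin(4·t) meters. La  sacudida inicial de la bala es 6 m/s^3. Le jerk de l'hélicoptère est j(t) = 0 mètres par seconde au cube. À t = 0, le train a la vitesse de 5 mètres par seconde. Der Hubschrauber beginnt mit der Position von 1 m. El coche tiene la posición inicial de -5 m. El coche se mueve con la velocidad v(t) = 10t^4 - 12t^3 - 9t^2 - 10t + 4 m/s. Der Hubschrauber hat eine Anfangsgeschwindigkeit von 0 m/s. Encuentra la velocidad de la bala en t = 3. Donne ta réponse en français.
Nous devons intégrer notre équation du snap s(t) = -72 3 fois. En intégrant le snap et en utilisant la condition initiale j(0) = 6, nous obtenons j(t) = 6 - 72·t. En prenant ∫j(t)dt et en appliquant a(0) = -8, nous trouvons a(t) = -36·t^2 + 6·t - 8. La primitive de l'accélération, avec v(0) = 5, donne la vitesse: v(t) = -12·t^3 + 3·t^2 - 8·t + 5. Nous avons la vitesse v(t) = -12·t^3 + 3·t^2 - 8·t + 5. En substituant t = 3: v(3) = -316.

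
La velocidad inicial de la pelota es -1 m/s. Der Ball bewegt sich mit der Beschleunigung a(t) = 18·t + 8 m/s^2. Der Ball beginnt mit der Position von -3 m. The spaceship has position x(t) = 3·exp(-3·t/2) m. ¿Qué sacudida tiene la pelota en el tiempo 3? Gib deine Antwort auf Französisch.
En partant de l'accélération a(t) = 18·t + 8, nous prenons 1 dérivée. En dérivant l'accélération, nous obtenons le jerk: j(t) = 18. De l'équation du jerk j(t) = 18, nous substituons t = 3 pour obtenir j = 18.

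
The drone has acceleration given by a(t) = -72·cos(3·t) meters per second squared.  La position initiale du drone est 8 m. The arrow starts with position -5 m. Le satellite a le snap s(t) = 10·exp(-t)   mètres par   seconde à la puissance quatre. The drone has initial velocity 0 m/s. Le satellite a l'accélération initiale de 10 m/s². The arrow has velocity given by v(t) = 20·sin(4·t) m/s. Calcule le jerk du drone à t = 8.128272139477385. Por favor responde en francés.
Nous devons dériver notre équation de l'accélération a(t) = -72·cos(3·t) 1 fois. En dérivant l'accélération, nous obtenons le jerk: j(t) = 216·sin(3·t). De l'équation du jerk j(t) = 216·sin(3·t), nous substituons t = 8.128272139477385 pour obtenir j = -146.905682441144.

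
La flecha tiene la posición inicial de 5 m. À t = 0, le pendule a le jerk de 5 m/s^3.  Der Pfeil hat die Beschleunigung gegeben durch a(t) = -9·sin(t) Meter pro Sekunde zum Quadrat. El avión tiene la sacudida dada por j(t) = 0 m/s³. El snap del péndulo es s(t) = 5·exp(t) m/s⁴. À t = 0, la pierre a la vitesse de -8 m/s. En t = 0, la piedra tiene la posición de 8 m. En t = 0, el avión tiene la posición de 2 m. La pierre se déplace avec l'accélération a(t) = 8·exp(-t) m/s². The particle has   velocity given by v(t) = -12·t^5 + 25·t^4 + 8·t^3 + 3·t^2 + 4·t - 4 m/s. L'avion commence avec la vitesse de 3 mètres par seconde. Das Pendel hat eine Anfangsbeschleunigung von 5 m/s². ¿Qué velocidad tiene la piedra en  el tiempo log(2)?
Para resolver esto, necesitamos tomar 1 integral de nuestra ecuación de la aceleración a(t) = 8·exp(-t). Integrando la aceleración y usando la condición inicial v(0) = -8, obtenemos v(t) = -8·exp(-t). Usando v(t) = -8·exp(-t) y sustituyendo t = log(2), encontramos v = -4.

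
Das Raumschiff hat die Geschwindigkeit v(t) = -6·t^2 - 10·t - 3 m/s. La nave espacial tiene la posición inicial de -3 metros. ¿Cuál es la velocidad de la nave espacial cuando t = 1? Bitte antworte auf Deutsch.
Aus der Gleichung für die Geschwindigkeit v(t) = -6·t^2 - 10·t - 3, setzen wir t = 1 ein und erhalten v = -19.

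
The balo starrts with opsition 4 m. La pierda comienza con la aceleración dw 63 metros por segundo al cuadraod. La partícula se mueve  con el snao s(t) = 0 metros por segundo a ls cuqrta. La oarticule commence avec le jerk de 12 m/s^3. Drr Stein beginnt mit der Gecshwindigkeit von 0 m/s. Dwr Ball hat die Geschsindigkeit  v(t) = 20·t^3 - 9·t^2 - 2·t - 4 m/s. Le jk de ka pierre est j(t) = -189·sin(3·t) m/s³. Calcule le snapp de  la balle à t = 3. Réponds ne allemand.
Ausgehend von der Geschwindigkeit v(t) = 20·t^3 - 9·t^2 - 2·t - 4, nehmen wir 3 Ableitungen. Die Ableitung von der Geschwindigkeit ergibt die Beschleunigung: a(t) = 60·t^2 - 18·t - 2. Die Ableitung von der Beschleunigung ergibt den Ruck: j(t) = 120·t - 18. Mit d/dt von j(t) finden wir s(t) = 120. Mit s(t) = 120 und Einsetzen von t = 3, finden wir s = 120.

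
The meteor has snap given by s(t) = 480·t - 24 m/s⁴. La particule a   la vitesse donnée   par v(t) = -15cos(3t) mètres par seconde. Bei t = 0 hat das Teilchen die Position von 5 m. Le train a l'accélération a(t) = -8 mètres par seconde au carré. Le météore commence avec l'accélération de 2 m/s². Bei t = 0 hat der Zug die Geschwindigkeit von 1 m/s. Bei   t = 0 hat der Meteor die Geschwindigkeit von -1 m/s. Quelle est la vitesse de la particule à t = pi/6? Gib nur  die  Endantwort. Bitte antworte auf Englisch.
The answer is 0.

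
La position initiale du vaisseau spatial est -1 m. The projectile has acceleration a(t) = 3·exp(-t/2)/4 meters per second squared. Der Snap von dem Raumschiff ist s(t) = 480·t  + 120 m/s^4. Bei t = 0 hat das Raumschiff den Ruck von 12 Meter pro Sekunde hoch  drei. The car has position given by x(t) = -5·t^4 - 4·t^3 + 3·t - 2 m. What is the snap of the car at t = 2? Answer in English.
To solve this, we need to take 4 derivatives of our position equation x(t) = -5·t^4 - 4·t^3 + 3·t - 2. The derivative of position gives velocity: v(t) = -20·t^3 - 12·t^2 + 3. The derivative of velocity gives acceleration: a(t) = -60·t^2 - 24·t. Taking d/dt of a(t), we find j(t) = -120·t - 24. Differentiating jerk, we get snap: s(t) = -120. We have snap s(t) = -120. Substituting t = 2: s(2) = -120.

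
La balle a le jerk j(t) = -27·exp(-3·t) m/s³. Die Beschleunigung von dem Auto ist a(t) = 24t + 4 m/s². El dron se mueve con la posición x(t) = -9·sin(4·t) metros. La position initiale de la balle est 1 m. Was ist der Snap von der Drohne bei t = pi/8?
Wir müssen unsere Gleichung für die Position x(t) = -9·sin(4·t) 4-mal ableiten. Die Ableitung von der Position ergibt die Geschwindigkeit: v(t) = -36·cos(4·t). Mit d/dt von v(t) finden wir a(t) = 144·sin(4·t). Mit d/dt von a(t) finden wir j(t) = 576·cos(4·t). Die Ableitung von dem Ruck ergibt den Snap: s(t) = -2304·sin(4·t). Aus der Gleichung für den Snap s(t) = -2304·sin(4·t), setzen wir t = pi/8 ein und erhalten s = -2304.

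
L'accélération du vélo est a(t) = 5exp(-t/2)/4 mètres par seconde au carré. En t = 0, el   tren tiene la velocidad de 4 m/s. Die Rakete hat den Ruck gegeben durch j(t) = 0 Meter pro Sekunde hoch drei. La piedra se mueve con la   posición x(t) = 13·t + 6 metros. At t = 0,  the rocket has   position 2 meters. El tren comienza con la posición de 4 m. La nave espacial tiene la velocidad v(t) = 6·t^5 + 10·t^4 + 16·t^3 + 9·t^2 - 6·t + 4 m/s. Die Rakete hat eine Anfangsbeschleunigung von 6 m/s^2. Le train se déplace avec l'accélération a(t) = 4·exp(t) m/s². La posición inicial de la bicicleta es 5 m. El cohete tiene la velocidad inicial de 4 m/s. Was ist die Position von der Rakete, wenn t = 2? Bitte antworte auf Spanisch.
Debemos encontrar la integral de nuestra ecuación de la sacudida j(t) = 0 3 veces. La antiderivada de la sacudida, con a(0) = 6, da la aceleración: a(t) = 6. Tomando ∫a(t)dt y aplicando v(0) = 4, encontramos v(t) = 6·t + 4. La integral de la velocidad es la posición. Usando x(0) = 2, obtenemos x(t) = 3·t^2 + 4·t + 2. Tenemos la posición x(t) = 3·t^2 + 4·t + 2. Sustituyendo t = 2: x(2) = 22.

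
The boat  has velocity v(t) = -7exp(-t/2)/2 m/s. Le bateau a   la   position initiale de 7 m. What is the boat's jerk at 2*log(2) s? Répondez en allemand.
Wir müssen unsere Gleichung für die Geschwindigkeit v(t) = -7·exp(-t/2)/2 2-mal ableiten. Die Ableitung von der Geschwindigkeit ergibt die Beschleunigung: a(t) = 7·exp(-t/2)/4. Durch Ableiten von der Beschleunigung erhalten wir den Ruck: j(t) = -7·exp(-t/2)/8. Wir haben den Ruck j(t) = -7·exp(-t/2)/8. Durch Einsetzen von t = 2*log(2): j(2*log(2)) = -7/16.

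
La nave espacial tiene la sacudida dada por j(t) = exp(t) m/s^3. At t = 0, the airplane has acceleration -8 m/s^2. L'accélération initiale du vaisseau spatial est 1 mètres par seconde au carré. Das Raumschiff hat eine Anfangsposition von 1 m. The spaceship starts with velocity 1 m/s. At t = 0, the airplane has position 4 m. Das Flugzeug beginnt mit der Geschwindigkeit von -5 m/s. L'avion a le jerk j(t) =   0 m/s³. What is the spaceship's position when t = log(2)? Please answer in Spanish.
Debemos encontrar la antiderivada de nuestra ecuación de la sacudida j(t) = exp(t) 3 veces. La antiderivada de la sacudida, con a(0) = 1, da la aceleración: a(t) = exp(t). La integral de la aceleración es la velocidad. Usando v(0) = 1, obtenemos v(t) = exp(t). Integrando la velocidad y usando la condición inicial x(0) = 1, obtenemos x(t) = exp(t). De la ecuación de la posición x(t) = exp(t), sustituimos t = log(2) para obtener x = 2.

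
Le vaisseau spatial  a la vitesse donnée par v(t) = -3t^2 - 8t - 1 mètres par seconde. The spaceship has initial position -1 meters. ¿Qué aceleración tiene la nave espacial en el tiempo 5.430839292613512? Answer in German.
Um dies zu lösen, müssen wir 1 Ableitung unserer Gleichung für die Geschwindigkeit v(t) = -3·t^2 - 8·t - 1 nehmen. Die Ableitung von der Geschwindigkeit ergibt die Beschleunigung: a(t) = -6·t - 8. Aus der Gleichung für die Beschleunigung a(t) = -6·t - 8, setzen wir t = 5.430839292613512 ein und erhalten a = -40.5850357556811.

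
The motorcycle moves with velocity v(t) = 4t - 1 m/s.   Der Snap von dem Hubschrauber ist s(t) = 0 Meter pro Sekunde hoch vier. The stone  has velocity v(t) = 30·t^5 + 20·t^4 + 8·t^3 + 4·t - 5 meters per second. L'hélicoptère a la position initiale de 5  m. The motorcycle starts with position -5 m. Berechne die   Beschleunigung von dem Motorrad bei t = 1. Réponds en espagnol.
Debemos derivar nuestra ecuación de la velocidad v(t) = 4·t - 1 1 vez. La derivada de la velocidad da la aceleración: a(t) = 4. De la ecuación de la aceleración a(t) = 4, sustituimos t = 1 para obtener a = 4.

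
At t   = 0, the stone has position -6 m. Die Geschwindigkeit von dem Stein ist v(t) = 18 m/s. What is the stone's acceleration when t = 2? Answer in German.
Um dies zu lösen, müssen wir 1 Ableitung unserer Gleichung für die Geschwindigkeit v(t) = 18 nehmen. Durch Ableiten von der Geschwindigkeit erhalten wir die Beschleunigung: a(t) = 0. Mit a(t) = 0 und Einsetzen von t = 2, finden wir a = 0.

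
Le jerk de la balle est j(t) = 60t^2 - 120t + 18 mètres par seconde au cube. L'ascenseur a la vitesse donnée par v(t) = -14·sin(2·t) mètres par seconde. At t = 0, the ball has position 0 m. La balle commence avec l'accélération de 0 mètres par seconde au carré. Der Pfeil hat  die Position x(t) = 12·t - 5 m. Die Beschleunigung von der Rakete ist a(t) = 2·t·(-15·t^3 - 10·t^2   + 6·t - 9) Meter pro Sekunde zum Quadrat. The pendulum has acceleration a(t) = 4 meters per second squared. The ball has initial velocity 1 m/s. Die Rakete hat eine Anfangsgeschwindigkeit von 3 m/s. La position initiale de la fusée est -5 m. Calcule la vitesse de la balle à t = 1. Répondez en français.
Nous devons intégrer notre équation du jerk j(t) = 60·t^2 - 120·t + 18 2 fois. La primitive du jerk, avec a(0) = 0, donne l'accélération: a(t) = 2·t·(10·t^2 - 30·t + 9). L'intégrale de l'accélération, avec v(0) = 1, donne la vitesse: v(t) = 5·t^4 - 20·t^3 + 9·t^2 + 1. Nous avons la vitesse v(t) = 5·t^4 - 20·t^3 + 9·t^2 + 1. En substituant t = 1: v(1) = -5.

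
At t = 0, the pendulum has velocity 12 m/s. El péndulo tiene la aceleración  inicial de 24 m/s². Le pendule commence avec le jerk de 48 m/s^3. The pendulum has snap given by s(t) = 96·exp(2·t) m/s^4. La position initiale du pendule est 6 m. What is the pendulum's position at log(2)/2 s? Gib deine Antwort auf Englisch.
Starting from snap s(t) = 96·exp(2·t), we take 4 integrals. Integrating snap and using the initial condition j(0) = 48, we get j(t) = 48·exp(2·t). Taking ∫j(t)dt and applying a(0) = 24, we find a(t) = 24·exp(2·t). Integrating acceleration and using the initial condition v(0) = 12, we get v(t) = 12·exp(2·t). The antiderivative of velocity is position. Using x(0) = 6, we get x(t) = 6·exp(2·t). From the given position equation x(t) = 6·exp(2·t), we substitute t = log(2)/2 to get x = 12.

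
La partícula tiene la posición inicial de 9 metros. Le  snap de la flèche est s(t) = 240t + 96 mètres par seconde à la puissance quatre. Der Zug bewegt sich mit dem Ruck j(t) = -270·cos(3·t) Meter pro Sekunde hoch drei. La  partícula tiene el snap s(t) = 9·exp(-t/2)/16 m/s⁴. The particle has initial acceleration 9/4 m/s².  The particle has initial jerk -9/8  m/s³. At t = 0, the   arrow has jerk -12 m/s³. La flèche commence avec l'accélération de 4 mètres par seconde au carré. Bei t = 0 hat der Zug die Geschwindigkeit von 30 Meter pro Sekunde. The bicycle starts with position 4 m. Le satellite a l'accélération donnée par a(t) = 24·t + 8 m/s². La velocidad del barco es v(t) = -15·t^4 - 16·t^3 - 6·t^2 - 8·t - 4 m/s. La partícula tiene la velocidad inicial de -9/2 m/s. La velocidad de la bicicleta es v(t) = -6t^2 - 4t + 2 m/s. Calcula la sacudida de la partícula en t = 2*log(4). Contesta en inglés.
We must find the antiderivative of our snap equation s(t) = 9·exp(-t/2)/16 1 time. Integrating snap and using the initial condition j(0) = -9/8, we get j(t) = -9·exp(-t/2)/8. Using j(t) = -9·exp(-t/2)/8 and substituting t = 2*log(4), we find j = -9/32.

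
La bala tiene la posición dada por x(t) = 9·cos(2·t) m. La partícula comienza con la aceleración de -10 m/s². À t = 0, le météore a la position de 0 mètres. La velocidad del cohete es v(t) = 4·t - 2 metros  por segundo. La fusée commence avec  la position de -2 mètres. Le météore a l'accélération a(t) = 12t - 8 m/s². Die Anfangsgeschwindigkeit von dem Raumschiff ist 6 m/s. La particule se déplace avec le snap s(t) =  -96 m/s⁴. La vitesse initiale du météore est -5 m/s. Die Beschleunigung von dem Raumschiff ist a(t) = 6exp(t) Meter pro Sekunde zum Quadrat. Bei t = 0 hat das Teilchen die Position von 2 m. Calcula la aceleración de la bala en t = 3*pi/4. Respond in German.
Wir müssen unsere Gleichung für die Position x(t) = 9·cos(2·t) 2-mal ableiten. Die Ableitung von der Position ergibt die Geschwindigkeit: v(t) = -18·sin(2·t). Mit d/dt von v(t) finden wir a(t) = -36·cos(2·t). Aus der Gleichung für die Beschleunigung a(t) = -36·cos(2·t), setzen wir t = 3*pi/4 ein und erhalten a = 0.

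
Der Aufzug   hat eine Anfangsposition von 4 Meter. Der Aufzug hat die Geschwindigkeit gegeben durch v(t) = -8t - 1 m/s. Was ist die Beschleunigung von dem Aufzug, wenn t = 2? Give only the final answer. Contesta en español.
a(2) = -8.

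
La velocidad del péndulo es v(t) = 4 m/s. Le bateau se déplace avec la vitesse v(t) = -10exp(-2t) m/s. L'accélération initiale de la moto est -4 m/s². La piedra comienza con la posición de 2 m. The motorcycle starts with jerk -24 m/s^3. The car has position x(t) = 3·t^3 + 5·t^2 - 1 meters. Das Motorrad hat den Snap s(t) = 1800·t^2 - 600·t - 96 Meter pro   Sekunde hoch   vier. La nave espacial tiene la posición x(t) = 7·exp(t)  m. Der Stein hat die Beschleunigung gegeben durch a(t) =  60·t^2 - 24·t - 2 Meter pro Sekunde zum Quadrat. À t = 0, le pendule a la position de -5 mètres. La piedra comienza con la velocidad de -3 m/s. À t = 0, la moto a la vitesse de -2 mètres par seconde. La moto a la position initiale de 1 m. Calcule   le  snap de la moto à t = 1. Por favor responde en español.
De la ecuación del snap s(t) = 1800·t^2 - 600·t - 96, sustituimos t = 1 para obtener s = 1104.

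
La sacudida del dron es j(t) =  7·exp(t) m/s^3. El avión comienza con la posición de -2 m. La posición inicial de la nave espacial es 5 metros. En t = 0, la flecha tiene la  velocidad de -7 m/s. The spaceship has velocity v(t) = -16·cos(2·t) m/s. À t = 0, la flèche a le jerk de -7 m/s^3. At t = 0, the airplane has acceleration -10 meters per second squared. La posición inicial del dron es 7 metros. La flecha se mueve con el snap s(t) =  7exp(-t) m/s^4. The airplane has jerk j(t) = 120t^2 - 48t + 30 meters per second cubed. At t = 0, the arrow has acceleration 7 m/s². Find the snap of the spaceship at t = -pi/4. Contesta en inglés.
Starting from velocity v(t) = -16·cos(2·t), we take 3 derivatives. Taking d/dt of v(t), we find a(t) = 32·sin(2·t). Taking d/dt of a(t), we find j(t) = 64·cos(2·t). Differentiating jerk, we get snap: s(t) = -128·sin(2·t). We have snap s(t) = -128·sin(2·t). Substituting t = -pi/4: s(-pi/4) = 128.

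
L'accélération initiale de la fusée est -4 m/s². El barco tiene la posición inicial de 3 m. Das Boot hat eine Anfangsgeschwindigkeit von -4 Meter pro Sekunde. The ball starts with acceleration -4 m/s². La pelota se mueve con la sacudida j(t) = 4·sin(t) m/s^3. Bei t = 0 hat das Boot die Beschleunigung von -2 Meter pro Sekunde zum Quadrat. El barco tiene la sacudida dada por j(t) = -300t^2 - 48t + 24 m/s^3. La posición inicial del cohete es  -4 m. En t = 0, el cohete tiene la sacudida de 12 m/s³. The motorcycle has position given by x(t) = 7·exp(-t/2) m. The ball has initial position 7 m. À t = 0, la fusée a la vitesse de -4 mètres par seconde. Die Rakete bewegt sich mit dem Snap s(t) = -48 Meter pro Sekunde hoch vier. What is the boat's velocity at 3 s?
Starting from jerk j(t) = -300·t^2 - 48·t + 24, we take 2 antiderivatives. Taking ∫j(t)dt and applying a(0) = -2, we find a(t) = -100·t^3 - 24·t^2 + 24·t - 2. The antiderivative of acceleration, with v(0) = -4, gives velocity: v(t) = -25·t^4 - 8·t^3 + 12·t^2 - 2·t - 4. From the given velocity equation v(t) = -25·t^4 - 8·t^3 + 12·t^2 - 2·t - 4, we substitute t = 3 to get v = -2143.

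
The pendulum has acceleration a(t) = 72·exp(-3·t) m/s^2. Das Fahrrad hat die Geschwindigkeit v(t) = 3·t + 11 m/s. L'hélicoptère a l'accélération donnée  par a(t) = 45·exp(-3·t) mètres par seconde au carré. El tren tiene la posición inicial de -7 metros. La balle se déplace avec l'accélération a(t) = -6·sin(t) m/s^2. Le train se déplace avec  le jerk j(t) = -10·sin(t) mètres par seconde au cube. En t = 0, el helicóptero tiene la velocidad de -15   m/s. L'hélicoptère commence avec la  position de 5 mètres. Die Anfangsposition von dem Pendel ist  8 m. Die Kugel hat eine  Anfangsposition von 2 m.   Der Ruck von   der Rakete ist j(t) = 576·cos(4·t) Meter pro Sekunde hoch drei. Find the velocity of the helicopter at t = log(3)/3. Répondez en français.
Nous devons intégrer notre équation de l'accélération a(t) = 45·exp(-3·t) 1 fois. En intégrant l'accélération et en utilisant la condition initiale v(0) = -15, nous obtenons v(t) = -15·exp(-3·t). En utilisant v(t) = -15·exp(-3·t) et en substituant t = log(3)/3, nous trouvons v = -5.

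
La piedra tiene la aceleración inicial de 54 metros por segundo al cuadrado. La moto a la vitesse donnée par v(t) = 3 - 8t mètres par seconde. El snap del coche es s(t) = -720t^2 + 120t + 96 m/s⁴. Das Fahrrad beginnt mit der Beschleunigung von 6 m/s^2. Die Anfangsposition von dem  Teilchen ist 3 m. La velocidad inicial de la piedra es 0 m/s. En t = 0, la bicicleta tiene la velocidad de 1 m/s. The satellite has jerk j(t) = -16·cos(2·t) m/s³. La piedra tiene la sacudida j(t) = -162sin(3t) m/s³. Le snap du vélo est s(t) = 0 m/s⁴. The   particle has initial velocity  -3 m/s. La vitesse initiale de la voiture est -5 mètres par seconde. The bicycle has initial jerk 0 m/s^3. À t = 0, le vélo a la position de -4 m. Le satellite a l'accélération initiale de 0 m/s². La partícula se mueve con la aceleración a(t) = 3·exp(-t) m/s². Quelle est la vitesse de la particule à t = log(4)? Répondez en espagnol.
Debemos encontrar la integral de nuestra ecuación de la aceleración a(t) = 3·exp(-t) 1 vez. Tomando ∫a(t)dt y aplicando v(0) = -3, encontramos v(t) = -3·exp(-t). Usando v(t) = -3·exp(-t) y sustituyendo t = log(4), encontramos v = -3/4.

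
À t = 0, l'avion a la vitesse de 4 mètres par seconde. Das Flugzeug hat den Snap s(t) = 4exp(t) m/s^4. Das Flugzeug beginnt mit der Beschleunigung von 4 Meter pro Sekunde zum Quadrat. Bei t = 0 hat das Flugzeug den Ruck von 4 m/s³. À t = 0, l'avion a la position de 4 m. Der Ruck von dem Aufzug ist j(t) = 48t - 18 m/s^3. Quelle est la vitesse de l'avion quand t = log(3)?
Nous devons intégrer notre équation du snap s(t) = 4·exp(t) 3 fois. En prenant ∫s(t)dt et en appliquant j(0) = 4, nous trouvons j(t) = 4·exp(t). En prenant ∫j(t)dt et en appliquant a(0) = 4, nous trouvons a(t) = 4·exp(t). En intégrant l'accélération et en utilisant la condition initiale v(0) = 4, nous obtenons v(t) = 4·exp(t). De l'équation de la vitesse v(t) = 4·exp(t), nous substituons t = log(3) pour obtenir v = 12.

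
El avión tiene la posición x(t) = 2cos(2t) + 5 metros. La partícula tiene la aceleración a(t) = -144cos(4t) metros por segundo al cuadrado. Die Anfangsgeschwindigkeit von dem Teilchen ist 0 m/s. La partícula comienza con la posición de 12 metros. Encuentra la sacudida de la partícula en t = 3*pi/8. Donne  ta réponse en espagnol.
Partiendo de la aceleración a(t) = -144·cos(4·t), tomamos 1 derivada. La derivada de la aceleración da la sacudida: j(t) = 576·sin(4·t). De la ecuación de la sacudida j(t) = 576·sin(4·t), sustituimos t = 3*pi/8 para obtener j = -576.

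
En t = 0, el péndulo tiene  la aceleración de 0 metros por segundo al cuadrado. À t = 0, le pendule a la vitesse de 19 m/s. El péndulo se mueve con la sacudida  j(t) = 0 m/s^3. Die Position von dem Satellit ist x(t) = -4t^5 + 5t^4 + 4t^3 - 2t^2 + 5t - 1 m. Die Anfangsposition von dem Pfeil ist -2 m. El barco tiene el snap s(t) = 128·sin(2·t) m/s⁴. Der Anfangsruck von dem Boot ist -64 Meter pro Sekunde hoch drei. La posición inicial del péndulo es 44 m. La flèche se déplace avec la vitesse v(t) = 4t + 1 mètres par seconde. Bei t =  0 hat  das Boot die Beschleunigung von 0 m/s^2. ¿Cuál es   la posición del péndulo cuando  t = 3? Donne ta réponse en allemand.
Um dies zu lösen, müssen wir 3 Integrale unserer Gleichung für den Ruck j(t) = 0 finden. Die Stammfunktion von dem Ruck, mit a(0) = 0, ergibt die Beschleunigung: a(t) = 0. Durch Integration von der Beschleunigung und Verwendung der Anfangsbedingung v(0) = 19, erhalten wir v(t) = 19. Die Stammfunktion von der Geschwindigkeit, mit x(0) = 44, ergibt die Position: x(t) = 19·t + 44. Mit x(t) = 19·t + 44 und Einsetzen von t = 3, finden wir x = 101.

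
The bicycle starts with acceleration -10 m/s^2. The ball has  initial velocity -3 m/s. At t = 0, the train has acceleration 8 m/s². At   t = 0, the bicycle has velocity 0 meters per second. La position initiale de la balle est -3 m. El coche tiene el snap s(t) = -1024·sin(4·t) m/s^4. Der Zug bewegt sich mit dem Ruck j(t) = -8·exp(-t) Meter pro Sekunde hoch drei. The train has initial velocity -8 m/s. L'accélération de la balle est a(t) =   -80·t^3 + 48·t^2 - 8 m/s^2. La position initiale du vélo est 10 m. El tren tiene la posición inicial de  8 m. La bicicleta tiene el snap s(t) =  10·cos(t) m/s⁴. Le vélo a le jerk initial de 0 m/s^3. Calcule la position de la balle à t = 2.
Pour résoudre ceci, nous devons prendre 2 primitives de notre équation de l'accélération a(t) = -80·t^3 + 48·t^2 - 8. En prenant ∫a(t)dt et en appliquant v(0) = -3, nous trouvons v(t) = -20·t^4 + 16·t^3 - 8·t - 3. En prenant ∫v(t)dt et en appliquant x(0) = -3, nous trouvons x(t) = -4·t^5 + 4·t^4 - 4·t^2 - 3·t - 3. En utilisant x(t) = -4·t^5 + 4·t^4 - 4·t^2 - 3·t - 3 et en substituant t = 2, nous trouvons x = -89.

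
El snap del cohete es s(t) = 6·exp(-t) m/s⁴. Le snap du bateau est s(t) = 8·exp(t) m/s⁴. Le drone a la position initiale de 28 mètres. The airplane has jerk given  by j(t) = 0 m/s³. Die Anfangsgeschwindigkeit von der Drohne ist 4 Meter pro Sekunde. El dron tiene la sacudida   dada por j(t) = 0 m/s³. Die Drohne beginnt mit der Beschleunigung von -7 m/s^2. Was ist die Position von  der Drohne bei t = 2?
Ausgehend von dem Ruck j(t) = 0, nehmen wir 3 Integrale. Die Stammfunktion von dem Ruck ist die Beschleunigung. Mit a(0) = -7 erhalten wir a(t) = -7. Das Integral von der Beschleunigung ist die Geschwindigkeit. Mit v(0) = 4 erhalten wir v(t) = 4 - 7·t. Das Integral von der Geschwindigkeit, mit x(0) = 28, ergibt die Position: x(t) = -7·t^2/2 + 4·t + 28. Wir haben die Position x(t) = -7·t^2/2 + 4·t + 28. Durch Einsetzen von t = 2: x(2) = 22.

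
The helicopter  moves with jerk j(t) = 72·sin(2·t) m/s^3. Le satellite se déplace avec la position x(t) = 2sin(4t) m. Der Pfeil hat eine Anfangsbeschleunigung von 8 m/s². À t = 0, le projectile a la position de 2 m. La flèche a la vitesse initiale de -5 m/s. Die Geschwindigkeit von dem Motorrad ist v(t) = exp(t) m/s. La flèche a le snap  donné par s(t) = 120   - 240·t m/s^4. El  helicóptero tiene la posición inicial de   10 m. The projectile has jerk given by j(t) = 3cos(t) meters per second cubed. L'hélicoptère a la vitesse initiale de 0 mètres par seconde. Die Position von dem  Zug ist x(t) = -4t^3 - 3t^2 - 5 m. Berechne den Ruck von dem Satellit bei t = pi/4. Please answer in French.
En partant de la position x(t) = 2·sin(4·t), nous prenons 3 dérivées. La dérivée de la position donne la vitesse: v(t) = 8·cos(4·t). En prenant d/dt de v(t), nous trouvons a(t) = -32·sin(4·t). En prenant d/dt de a(t), nous trouvons j(t) = -128·cos(4·t). De l'équation du jerk j(t) = -128·cos(4·t), nous substituons t = pi/4 pour obtenir j = 128.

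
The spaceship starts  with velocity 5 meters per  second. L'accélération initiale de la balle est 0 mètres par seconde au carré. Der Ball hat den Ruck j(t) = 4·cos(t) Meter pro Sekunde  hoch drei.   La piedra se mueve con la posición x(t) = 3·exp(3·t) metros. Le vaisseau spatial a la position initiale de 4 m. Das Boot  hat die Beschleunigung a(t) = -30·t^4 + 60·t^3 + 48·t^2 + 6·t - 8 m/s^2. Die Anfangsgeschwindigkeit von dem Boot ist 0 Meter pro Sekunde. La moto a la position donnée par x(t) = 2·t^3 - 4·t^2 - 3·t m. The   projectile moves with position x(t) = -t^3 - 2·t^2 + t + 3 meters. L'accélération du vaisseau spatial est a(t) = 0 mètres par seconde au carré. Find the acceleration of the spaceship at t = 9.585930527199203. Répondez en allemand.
Wir haben die Beschleunigung a(t) = 0. Durch Einsetzen von t = 9.585930527199203: a(9.585930527199203) = 0.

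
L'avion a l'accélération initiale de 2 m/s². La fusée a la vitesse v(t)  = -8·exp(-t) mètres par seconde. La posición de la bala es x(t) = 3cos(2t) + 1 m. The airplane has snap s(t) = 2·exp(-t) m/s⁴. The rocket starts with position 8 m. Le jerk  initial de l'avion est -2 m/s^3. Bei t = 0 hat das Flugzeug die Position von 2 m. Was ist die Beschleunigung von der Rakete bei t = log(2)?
Um dies zu lösen, müssen wir 1 Ableitung unserer Gleichung für die Geschwindigkeit v(t) = -8·exp(-t) nehmen. Die Ableitung von der Geschwindigkeit ergibt die Beschleunigung: a(t) = 8·exp(-t). Mit a(t) = 8·exp(-t) und Einsetzen von t = log(2), finden wir a = 4.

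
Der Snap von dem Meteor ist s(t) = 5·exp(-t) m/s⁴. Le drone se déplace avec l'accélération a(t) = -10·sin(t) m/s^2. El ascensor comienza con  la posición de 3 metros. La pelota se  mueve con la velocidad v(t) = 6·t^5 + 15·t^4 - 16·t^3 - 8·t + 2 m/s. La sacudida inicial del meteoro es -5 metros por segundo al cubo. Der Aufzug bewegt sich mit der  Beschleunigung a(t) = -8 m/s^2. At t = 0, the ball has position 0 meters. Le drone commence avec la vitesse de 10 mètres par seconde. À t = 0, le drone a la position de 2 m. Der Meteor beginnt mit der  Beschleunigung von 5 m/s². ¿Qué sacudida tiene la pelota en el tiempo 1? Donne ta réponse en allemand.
Ausgehend von der Geschwindigkeit v(t) = 6·t^5 + 15·t^4 - 16·t^3 - 8·t + 2, nehmen wir 2 Ableitungen. Die Ableitung von der Geschwindigkeit ergibt die Beschleunigung: a(t) = 30·t^4 + 60·t^3 - 48·t^2 - 8. Mit d/dt von a(t) finden wir j(t) = 120·t^3 + 180·t^2 - 96·t. Mit j(t) = 120·t^3 + 180·t^2 - 96·t und Einsetzen von t = 1, finden wir j = 204.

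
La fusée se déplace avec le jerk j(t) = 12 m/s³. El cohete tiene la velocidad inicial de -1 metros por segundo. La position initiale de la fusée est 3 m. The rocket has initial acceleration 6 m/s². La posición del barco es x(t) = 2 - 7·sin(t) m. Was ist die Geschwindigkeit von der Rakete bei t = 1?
Um dies zu lösen, müssen wir 2 Stammfunktionen unserer Gleichung für den Ruck j(t) = 12 finden. Mit ∫j(t)dt und Anwendung von a(0) = 6, finden wir a(t) = 12·t + 6. Mit ∫a(t)dt und Anwendung von v(0) = -1, finden wir v(t) = 6·t^2 + 6·t - 1. Wir haben die Geschwindigkeit v(t) = 6·t^2 + 6·t - 1. Durch Einsetzen von t = 1: v(1) = 11.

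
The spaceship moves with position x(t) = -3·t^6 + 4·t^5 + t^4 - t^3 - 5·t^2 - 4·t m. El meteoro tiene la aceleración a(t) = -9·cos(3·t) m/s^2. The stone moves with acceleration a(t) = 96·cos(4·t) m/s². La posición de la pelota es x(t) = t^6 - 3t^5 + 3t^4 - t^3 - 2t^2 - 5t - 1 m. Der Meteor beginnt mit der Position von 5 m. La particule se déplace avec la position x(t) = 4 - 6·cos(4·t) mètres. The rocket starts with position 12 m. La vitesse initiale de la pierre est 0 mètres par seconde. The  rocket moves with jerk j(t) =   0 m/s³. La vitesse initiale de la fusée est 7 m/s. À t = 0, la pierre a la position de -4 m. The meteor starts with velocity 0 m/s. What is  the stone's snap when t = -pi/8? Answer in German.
Wir müssen unsere Gleichung für die Beschleunigung a(t) = 96·cos(4·t) 2-mal ableiten. Durch Ableiten von der Beschleunigung erhalten wir den Ruck: j(t) = -384·sin(4·t). Durch Ableiten von dem Ruck erhalten wir den Snap: s(t) = -1536·cos(4·t). Mit s(t) = -1536·cos(4·t) und Einsetzen von t = -pi/8, finden wir s = 0.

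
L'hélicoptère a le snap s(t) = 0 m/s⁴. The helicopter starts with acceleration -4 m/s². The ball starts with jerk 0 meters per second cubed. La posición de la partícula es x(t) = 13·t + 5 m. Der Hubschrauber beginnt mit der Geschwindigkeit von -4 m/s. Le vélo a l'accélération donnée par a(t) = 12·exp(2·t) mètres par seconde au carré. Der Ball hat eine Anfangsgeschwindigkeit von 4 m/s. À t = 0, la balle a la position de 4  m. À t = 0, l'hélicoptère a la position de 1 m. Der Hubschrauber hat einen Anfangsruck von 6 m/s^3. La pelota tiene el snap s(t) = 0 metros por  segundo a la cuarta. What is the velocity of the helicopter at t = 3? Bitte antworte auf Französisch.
Pour résoudre ceci, nous devons prendre 3 intégrales de notre équation du snap s(t) = 0. L'intégrale du snap est le jerk. En utilisant j(0) = 6, nous obtenons j(t) = 6. La primitive du jerk, avec a(0) = -4, donne l'accélération: a(t) = 6·t - 4. La primitive de l'accélération est la vitesse. En utilisant v(0) = -4, nous obtenons v(t) = 3·t^2 - 4·t - 4. En utilisant v(t) = 3·t^2 - 4·t - 4 et en substituant t = 3, nous trouvons v = 11.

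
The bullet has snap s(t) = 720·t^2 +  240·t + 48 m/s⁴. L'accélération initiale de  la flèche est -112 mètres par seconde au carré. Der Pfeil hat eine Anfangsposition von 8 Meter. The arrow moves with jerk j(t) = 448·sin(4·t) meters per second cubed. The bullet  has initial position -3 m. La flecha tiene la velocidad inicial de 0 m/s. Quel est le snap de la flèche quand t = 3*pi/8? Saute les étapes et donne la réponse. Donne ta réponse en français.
Le snap à t = 3*pi/8 est s = 0.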